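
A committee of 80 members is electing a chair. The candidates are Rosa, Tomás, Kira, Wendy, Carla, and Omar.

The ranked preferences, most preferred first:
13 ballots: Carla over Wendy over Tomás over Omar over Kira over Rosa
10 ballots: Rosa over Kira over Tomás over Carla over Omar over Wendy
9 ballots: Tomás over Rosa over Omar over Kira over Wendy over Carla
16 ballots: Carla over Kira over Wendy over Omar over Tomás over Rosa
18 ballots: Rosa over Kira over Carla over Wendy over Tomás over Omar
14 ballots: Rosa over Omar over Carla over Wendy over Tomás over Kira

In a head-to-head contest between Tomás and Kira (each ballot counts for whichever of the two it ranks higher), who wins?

Tomás is ranked above Kira on 36 ballots; Kira above Tomás on 44.

Kira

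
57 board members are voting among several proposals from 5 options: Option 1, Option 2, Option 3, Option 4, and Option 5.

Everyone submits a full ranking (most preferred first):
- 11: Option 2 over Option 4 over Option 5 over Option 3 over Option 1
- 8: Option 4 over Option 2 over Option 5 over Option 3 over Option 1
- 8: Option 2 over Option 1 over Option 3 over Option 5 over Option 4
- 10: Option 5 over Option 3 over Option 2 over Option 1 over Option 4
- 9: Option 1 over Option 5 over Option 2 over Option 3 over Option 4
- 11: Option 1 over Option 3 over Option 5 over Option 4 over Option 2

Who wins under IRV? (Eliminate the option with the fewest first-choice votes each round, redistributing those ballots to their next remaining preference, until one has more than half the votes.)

Option 2

Round 1: Option 1 20, Option 2 19, Option 3 0, Option 4 8, Option 5 10. Option 3 eliminated.
Round 2: Option 1 20, Option 2 19, Option 4 8, Option 5 10. Option 4 eliminated.
Round 3: Option 1 20, Option 2 27, Option 5 10. Option 5 eliminated.
Round 4: Option 1 20, Option 2 37. Option 2 has a majority (≥29).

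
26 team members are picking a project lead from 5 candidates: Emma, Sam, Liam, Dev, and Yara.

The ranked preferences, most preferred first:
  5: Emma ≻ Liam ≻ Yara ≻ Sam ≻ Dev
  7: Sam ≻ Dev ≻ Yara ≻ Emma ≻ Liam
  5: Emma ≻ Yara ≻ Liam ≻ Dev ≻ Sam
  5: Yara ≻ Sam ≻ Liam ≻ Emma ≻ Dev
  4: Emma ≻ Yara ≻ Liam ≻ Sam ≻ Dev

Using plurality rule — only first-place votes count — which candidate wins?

Emma

First-place votes: Emma 14, Sam 7, Liam 0, Dev 0, Yara 5.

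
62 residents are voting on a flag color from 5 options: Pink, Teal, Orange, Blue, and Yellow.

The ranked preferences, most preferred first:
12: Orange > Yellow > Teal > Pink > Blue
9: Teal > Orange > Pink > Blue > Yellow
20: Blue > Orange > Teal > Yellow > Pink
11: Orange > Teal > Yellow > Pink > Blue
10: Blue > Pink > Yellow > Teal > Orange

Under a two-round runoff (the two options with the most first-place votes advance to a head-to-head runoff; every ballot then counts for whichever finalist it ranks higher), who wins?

Orange

Round 1 first-place votes: Pink 0, Teal 9, Orange 23, Blue 30, Yellow 0. Blue and Orange advance.
Runoff: Blue is ranked above Orange on 30 ballots, Orange above Blue on 32.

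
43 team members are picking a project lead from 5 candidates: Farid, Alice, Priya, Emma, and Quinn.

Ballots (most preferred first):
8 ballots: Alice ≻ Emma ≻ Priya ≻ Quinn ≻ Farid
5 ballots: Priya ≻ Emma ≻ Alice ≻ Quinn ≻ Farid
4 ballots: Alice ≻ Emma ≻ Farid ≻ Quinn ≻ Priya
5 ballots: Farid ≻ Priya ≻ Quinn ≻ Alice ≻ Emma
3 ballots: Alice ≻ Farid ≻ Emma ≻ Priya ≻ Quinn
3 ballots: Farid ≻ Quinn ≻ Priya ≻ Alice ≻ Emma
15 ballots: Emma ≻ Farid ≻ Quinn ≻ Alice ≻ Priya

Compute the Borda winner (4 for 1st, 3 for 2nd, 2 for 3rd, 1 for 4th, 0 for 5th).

Farid: 8×0 + 5×0 + 4×2 + 5×4 + 3×3 + 3×4 + 15×3 = 94
Alice: 8×4 + 5×2 + 4×4 + 5×1 + 3×4 + 3×1 + 15×1 = 93
Priya: 8×2 + 5×4 + 4×0 + 5×3 + 3×1 + 3×2 + 15×0 = 60
Emma: 8×3 + 5×3 + 4×3 + 5×0 + 3×2 + 3×0 + 15×4 = 117
Quinn: 8×1 + 5×1 + 4×1 + 5×2 + 3×0 + 3×3 + 15×2 = 66

Emma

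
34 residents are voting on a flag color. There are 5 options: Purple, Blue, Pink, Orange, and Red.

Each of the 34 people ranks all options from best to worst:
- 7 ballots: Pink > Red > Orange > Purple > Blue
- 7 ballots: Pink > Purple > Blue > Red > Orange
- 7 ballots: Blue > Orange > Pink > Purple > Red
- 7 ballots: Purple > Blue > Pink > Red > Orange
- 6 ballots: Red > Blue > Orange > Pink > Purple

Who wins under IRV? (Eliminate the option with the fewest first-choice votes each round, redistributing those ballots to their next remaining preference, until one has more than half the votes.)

Round 1: Purple 7, Blue 7, Pink 14, Orange 0, Red 6. Orange eliminated.
Round 2: Purple 7, Blue 7, Pink 14, Red 6. Red eliminated.
Round 3: Purple 7, Blue 13, Pink 14. Purple eliminated.
Round 4: Blue 20, Pink 14. Blue has a majority (≥18).

Blue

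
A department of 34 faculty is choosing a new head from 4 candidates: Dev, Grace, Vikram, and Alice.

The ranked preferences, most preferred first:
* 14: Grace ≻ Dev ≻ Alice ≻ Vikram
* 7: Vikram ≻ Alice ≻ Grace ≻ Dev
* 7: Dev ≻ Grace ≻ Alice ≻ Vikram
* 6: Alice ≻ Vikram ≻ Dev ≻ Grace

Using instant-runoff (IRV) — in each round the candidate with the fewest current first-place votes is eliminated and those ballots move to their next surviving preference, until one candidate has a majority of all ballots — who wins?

Grace

Round 1: Dev 7, Grace 14, Vikram 7, Alice 6. Alice eliminated.
Round 2: Dev 7, Grace 14, Vikram 13. Dev eliminated.
Round 3: Grace 21, Vikram 13. Grace has a majority (≥18).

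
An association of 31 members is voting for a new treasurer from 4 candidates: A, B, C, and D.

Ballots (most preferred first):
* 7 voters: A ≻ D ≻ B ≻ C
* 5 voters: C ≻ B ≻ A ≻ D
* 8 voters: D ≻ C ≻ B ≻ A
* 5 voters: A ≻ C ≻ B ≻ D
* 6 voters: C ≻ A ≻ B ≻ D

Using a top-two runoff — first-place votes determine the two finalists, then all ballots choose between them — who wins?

C

Round 1 first-place votes: A 12, B 0, C 11, D 8. A and C advance.
Runoff: A is ranked above C on 12 ballots, C above A on 19.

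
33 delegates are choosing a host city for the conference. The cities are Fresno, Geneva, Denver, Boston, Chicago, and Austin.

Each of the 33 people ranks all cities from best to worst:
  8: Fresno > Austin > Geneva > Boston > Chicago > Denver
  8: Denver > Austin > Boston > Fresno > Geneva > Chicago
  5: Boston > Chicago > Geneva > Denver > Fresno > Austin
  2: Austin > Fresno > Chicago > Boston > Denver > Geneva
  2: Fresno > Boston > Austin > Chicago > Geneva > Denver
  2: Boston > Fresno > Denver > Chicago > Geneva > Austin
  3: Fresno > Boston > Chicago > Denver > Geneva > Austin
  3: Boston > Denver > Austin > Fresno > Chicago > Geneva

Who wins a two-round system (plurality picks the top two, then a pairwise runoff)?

Round 1 first-place votes: Fresno 13, Geneva 0, Denver 8, Boston 10, Chicago 0, Austin 2. Fresno and Boston advance.
Runoff: Fresno is ranked above Boston on 15 ballots, Boston above Fresno on 18.

Boston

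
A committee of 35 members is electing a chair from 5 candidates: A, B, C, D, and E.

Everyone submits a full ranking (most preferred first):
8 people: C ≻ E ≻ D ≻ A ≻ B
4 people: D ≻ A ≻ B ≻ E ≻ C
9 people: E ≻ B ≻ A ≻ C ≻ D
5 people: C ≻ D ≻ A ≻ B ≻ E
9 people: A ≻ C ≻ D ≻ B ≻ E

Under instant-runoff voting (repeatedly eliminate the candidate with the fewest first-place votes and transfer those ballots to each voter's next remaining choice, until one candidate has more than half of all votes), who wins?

Round 1: A 9, B 0, C 13, D 4, E 9. B eliminated.
Round 2: A 9, C 13, D 4, E 9. D eliminated.
Round 3: A 13, C 13, E 9. E eliminated.
Round 4: A 22, C 13. A has a majority (≥18).

A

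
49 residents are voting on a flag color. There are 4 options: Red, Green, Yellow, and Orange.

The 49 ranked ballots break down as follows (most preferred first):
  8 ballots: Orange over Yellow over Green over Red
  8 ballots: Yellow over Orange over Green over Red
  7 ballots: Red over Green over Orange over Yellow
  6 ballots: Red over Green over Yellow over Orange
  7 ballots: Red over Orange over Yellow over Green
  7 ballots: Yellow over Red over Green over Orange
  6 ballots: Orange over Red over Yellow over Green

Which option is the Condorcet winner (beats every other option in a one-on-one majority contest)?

Red vs Green: 33–16
Red vs Yellow: 26–23
Red vs Orange: 27–22
Red beats every other option.

Red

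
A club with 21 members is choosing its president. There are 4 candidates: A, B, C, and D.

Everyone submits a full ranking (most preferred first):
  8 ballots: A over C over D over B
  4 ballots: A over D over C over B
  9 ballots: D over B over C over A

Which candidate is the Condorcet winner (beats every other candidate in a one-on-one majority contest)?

A

A vs B: 12–9
A vs C: 12–9
A vs D: 12–9
A beats every other candidate.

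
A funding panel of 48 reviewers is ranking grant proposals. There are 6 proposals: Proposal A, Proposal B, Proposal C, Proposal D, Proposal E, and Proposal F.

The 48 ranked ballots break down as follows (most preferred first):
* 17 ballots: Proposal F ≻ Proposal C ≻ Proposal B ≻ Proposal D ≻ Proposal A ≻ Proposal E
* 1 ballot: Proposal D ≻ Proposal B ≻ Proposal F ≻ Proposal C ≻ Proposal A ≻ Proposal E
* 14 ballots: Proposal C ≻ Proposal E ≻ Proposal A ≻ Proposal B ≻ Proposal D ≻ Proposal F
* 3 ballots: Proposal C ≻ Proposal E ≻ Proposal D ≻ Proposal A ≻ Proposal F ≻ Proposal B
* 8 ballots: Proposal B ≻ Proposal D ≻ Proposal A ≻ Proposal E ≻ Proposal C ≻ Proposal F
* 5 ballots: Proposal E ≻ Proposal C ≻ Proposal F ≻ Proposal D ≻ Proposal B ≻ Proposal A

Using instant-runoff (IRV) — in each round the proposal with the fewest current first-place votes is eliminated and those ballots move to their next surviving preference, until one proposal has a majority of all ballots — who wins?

Proposal C

Round 1: Proposal A 0, Proposal B 8, Proposal C 17, Proposal D 1, Proposal E 5, Proposal F 17. Proposal A eliminated.
Round 2: Proposal B 8, Proposal C 17, Proposal D 1, Proposal E 5, Proposal F 17. Proposal D eliminated.
Round 3: Proposal B 9, Proposal C 17, Proposal E 5, Proposal F 17. Proposal E eliminated.
Round 4: Proposal B 9, Proposal C 22, Proposal F 17. Proposal B eliminated.
Round 5: Proposal C 30, Proposal F 18. Proposal C has a majority (≥25).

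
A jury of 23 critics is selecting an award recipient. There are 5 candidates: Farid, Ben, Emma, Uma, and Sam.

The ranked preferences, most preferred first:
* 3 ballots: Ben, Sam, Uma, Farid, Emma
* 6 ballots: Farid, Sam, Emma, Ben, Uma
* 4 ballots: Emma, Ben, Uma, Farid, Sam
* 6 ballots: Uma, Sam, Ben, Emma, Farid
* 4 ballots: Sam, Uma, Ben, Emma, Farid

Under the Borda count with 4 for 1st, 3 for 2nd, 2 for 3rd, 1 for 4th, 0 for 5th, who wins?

Farid: 3×1 + 6×4 + 4×1 + 6×0 + 4×0 = 31
Ben: 3×4 + 6×1 + 4×3 + 6×2 + 4×2 = 50
Emma: 3×0 + 6×2 + 4×4 + 6×1 + 4×1 = 38
Uma: 3×2 + 6×0 + 4×2 + 6×4 + 4×3 = 50
Sam: 3×3 + 6×3 + 4×0 + 6×3 + 4×4 = 61

Sam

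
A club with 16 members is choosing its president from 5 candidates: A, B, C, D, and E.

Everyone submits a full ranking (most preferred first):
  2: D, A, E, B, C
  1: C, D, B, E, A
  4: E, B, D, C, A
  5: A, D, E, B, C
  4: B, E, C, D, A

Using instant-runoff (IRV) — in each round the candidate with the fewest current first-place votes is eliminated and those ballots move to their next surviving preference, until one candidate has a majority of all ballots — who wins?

B

Round 1: A 5, B 4, C 1, D 2, E 4. C eliminated.
Round 2: A 5, B 4, D 3, E 4. D eliminated.
Round 3: A 7, B 5, E 4. E eliminated.
Round 4: A 7, B 9. B has a majority (≥9).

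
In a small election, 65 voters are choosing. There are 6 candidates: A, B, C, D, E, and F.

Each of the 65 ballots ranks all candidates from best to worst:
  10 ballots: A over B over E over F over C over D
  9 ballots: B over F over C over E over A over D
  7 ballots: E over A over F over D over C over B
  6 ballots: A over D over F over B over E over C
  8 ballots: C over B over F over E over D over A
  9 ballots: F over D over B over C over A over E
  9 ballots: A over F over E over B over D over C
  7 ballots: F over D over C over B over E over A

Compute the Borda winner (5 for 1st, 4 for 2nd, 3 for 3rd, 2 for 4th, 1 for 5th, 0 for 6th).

F

A: 10×5 + 9×1 + 7×4 + 6×5 + 8×0 + 9×1 + 9×5 + 7×0 = 171
B: 10×4 + 9×5 + 7×0 + 6×2 + 8×4 + 9×3 + 9×2 + 7×2 = 188
C: 10×1 + 9×3 + 7×1 + 6×0 + 8×5 + 9×2 + 9×0 + 7×3 = 123
D: 10×0 + 9×0 + 7×2 + 6×4 + 8×1 + 9×4 + 9×1 + 7×4 = 119
E: 10×3 + 9×2 + 7×5 + 6×1 + 8×2 + 9×0 + 9×3 + 7×1 = 139
F: 10×2 + 9×4 + 7×3 + 6×3 + 8×3 + 9×5 + 9×4 + 7×5 = 235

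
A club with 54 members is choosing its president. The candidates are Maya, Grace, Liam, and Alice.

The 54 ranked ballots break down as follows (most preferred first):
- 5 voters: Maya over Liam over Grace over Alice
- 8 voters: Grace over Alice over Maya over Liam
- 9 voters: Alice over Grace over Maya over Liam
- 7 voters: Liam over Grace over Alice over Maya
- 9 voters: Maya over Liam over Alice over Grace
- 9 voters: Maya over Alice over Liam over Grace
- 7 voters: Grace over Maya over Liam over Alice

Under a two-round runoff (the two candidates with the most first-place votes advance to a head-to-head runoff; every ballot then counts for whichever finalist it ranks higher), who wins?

Grace

Round 1 first-place votes: Maya 23, Grace 15, Liam 7, Alice 9. Maya and Grace advance.
Runoff: Maya is ranked above Grace on 23 ballots, Grace above Maya on 31.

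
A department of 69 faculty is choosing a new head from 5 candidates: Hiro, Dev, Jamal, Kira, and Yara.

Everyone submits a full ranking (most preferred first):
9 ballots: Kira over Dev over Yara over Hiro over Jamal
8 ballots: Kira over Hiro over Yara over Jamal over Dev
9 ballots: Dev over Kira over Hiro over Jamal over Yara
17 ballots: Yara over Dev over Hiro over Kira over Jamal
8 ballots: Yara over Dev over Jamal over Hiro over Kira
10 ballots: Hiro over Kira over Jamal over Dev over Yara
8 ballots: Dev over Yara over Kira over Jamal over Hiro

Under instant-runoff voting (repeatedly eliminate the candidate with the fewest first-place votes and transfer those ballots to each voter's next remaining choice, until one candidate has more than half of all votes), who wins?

Kira

Round 1: Hiro 10, Dev 17, Jamal 0, Kira 17, Yara 25. Jamal eliminated.
Round 2: Hiro 10, Dev 17, Kira 17, Yara 25. Hiro eliminated.
Round 3: Dev 17, Kira 27, Yara 25. Dev eliminated.
Round 4: Kira 36, Yara 33. Kira has a majority (≥35).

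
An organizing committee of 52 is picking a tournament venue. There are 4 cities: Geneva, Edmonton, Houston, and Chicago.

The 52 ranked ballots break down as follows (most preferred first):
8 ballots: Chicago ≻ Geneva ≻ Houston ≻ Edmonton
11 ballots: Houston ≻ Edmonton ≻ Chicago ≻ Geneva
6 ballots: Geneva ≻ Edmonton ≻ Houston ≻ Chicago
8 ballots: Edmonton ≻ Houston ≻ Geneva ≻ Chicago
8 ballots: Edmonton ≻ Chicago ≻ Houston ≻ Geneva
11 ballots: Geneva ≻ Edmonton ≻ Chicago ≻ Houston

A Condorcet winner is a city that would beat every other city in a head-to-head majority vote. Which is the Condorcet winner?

Edmonton vs Geneva: 27–25
Edmonton vs Houston: 33–19
Edmonton vs Chicago: 44–8
Edmonton beats every other city.

Edmonton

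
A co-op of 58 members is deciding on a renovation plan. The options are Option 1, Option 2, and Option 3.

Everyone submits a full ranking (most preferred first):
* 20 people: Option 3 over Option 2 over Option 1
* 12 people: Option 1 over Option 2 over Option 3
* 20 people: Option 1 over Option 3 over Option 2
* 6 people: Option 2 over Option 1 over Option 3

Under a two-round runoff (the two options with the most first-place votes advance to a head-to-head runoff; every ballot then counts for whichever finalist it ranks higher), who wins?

Round 1 first-place votes: Option 1 32, Option 2 6, Option 3 20. Option 1 and Option 3 advance.
Runoff: Option 1 is ranked above Option 3 on 38 ballots, Option 3 above Option 1 on 20.

Option 1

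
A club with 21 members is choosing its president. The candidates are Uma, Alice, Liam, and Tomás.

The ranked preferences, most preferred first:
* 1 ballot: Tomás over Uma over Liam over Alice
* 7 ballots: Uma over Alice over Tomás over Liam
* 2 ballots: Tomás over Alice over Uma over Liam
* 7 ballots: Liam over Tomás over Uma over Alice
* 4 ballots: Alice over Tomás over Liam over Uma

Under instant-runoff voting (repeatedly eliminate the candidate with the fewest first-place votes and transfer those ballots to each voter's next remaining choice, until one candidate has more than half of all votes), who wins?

Liam

Round 1: Uma 7, Alice 4, Liam 7, Tomás 3. Tomás eliminated.
Round 2: Uma 8, Alice 6, Liam 7. Alice eliminated.
Round 3: Uma 10, Liam 11. Liam has a majority (≥11).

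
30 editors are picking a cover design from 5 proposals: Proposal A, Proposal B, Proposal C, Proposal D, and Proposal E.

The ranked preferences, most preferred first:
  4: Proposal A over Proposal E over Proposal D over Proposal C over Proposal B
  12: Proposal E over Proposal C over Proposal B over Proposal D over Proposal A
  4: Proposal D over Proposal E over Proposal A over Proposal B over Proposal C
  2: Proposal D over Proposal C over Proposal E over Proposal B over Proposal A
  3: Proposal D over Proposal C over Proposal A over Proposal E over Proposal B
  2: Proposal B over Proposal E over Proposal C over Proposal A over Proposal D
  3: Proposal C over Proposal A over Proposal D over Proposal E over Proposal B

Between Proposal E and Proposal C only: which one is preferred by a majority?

Proposal E

Proposal E is ranked above Proposal C on 22 ballots; Proposal C above Proposal E on 8.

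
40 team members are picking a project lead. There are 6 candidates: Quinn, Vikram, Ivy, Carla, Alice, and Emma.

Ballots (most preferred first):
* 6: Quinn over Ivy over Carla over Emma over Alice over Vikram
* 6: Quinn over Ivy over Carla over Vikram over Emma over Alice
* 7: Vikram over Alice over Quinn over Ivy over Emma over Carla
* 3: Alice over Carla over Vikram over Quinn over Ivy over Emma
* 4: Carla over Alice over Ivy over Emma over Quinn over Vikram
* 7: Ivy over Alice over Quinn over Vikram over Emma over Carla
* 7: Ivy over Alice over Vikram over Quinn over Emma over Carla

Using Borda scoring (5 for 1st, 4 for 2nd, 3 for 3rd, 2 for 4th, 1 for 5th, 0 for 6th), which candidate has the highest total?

Quinn: 6×5 + 6×5 + 7×3 + 3×2 + 4×1 + 7×3 + 7×2 = 126
Vikram: 6×0 + 6×2 + 7×5 + 3×3 + 4×0 + 7×2 + 7×3 = 91
Ivy: 6×4 + 6×4 + 7×2 + 3×1 + 4×3 + 7×5 + 7×5 = 147
Carla: 6×3 + 6×3 + 7×0 + 3×4 + 4×5 + 7×0 + 7×0 = 68
Alice: 6×1 + 6×0 + 7×4 + 3×5 + 4×4 + 7×4 + 7×4 = 121
Emma: 6×2 + 6×1 + 7×1 + 3×0 + 4×2 + 7×1 + 7×1 = 47

Ivy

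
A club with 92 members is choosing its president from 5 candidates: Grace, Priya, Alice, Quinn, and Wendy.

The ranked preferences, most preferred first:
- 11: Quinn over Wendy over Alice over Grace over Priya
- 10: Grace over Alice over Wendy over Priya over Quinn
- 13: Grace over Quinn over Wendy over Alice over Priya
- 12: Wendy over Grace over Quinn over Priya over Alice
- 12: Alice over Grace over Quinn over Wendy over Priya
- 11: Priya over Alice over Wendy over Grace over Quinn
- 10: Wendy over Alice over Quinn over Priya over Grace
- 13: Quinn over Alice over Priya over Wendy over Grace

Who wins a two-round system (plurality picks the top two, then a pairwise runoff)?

Grace

Round 1 first-place votes: Grace 23, Priya 11, Alice 12, Quinn 24, Wendy 22. Quinn and Grace advance.
Runoff: Quinn is ranked above Grace on 34 ballots, Grace above Quinn on 58.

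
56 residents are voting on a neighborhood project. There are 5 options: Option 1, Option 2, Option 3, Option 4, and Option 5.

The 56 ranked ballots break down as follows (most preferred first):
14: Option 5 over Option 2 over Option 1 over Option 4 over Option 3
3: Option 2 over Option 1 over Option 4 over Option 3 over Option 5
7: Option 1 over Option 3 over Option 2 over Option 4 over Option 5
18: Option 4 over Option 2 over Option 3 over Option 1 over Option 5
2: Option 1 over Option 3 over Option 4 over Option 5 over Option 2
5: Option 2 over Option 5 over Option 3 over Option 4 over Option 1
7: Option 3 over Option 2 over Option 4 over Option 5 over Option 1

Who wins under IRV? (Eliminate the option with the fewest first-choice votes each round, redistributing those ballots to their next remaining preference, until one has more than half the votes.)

Round 1: Option 1 9, Option 2 8, Option 3 7, Option 4 18, Option 5 14. Option 3 eliminated.
Round 2: Option 1 9, Option 2 15, Option 4 18, Option 5 14. Option 1 eliminated.
Round 3: Option 2 22, Option 4 20, Option 5 14. Option 5 eliminated.
Round 4: Option 2 36, Option 4 20. Option 2 has a majority (≥29).

Option 2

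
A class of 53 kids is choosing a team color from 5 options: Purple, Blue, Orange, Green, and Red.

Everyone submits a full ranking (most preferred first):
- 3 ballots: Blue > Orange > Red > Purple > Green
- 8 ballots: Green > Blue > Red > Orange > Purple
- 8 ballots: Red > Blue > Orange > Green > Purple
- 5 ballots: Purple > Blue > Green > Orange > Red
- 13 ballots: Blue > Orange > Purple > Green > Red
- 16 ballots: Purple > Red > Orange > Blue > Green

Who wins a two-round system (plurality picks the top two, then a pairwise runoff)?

Round 1 first-place votes: Purple 21, Blue 16, Orange 0, Green 8, Red 8. Purple and Blue advance.
Runoff: Purple is ranked above Blue on 21 ballots, Blue above Purple on 32.

Blue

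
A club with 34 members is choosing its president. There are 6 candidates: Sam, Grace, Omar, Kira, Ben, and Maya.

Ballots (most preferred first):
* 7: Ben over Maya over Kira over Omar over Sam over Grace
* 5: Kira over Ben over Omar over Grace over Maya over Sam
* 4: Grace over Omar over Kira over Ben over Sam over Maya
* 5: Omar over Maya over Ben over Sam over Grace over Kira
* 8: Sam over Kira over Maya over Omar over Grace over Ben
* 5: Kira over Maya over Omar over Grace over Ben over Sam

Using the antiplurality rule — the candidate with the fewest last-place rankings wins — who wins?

Last-place votes: Sam 10, Grace 7, Omar 0, Kira 5, Ben 8, Maya 4.

Omar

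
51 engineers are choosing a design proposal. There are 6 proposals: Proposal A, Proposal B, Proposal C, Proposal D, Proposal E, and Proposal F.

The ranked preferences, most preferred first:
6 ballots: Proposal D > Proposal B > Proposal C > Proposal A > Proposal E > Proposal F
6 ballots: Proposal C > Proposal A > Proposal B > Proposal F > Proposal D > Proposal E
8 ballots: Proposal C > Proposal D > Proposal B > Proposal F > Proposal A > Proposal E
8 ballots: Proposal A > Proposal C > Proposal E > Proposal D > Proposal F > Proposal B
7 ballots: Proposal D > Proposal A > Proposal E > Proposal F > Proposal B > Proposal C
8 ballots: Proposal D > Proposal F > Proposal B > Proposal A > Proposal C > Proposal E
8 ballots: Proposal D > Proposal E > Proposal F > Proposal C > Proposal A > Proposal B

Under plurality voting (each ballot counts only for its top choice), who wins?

Proposal D

First-place votes: Proposal A 8, Proposal B 0, Proposal C 14, Proposal D 29, Proposal E 0, Proposal F 0.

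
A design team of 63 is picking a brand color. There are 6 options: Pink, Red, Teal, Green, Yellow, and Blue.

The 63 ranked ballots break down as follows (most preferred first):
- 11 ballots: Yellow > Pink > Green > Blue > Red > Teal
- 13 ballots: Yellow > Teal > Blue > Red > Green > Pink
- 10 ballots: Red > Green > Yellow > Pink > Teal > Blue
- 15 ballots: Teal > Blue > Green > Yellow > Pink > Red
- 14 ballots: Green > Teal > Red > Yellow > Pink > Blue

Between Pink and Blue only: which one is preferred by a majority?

Pink

Pink is ranked above Blue on 35 ballots; Blue above Pink on 28.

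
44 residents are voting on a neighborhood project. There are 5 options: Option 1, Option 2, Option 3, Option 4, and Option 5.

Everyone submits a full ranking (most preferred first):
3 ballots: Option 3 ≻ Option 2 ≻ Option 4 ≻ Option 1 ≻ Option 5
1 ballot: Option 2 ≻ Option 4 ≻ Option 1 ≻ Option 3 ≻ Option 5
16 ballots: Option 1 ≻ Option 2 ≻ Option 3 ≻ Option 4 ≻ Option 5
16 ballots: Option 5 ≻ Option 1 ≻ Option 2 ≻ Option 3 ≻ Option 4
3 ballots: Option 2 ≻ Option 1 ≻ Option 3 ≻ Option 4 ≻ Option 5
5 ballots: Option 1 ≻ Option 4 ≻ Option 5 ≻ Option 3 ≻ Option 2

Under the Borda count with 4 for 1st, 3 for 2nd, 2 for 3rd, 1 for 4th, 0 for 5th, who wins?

Option 1

Option 1: 3×1 + 1×2 + 16×4 + 16×3 + 3×3 + 5×4 = 146
Option 2: 3×3 + 1×4 + 16×3 + 16×2 + 3×4 + 5×0 = 105
Option 3: 3×4 + 1×1 + 16×2 + 16×1 + 3×2 + 5×1 = 72
Option 4: 3×2 + 1×3 + 16×1 + 16×0 + 3×1 + 5×3 = 43
Option 5: 3×0 + 1×0 + 16×0 + 16×4 + 3×0 + 5×2 = 74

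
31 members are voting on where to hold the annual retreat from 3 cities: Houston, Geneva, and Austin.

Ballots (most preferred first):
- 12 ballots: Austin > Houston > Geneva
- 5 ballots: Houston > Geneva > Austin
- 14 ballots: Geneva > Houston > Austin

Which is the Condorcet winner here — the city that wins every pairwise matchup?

Houston

Houston vs Geneva: 17–14
Houston vs Austin: 19–12
Houston beats every other city.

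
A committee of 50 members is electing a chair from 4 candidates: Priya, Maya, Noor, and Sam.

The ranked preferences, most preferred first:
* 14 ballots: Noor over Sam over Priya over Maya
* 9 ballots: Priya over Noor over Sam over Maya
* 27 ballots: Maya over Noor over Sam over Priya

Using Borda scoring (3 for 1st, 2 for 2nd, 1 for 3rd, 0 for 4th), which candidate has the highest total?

Noor

Priya: 14×1 + 9×3 + 27×0 = 41
Maya: 14×0 + 9×0 + 27×3 = 81
Noor: 14×3 + 9×2 + 27×2 = 114
Sam: 14×2 + 9×1 + 27×1 = 64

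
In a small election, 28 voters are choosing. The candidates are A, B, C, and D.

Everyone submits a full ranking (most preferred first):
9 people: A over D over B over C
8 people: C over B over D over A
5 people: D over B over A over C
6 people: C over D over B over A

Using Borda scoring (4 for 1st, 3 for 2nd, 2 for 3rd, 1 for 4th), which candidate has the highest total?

A: 9×4 + 8×1 + 5×2 + 6×1 = 60
B: 9×2 + 8×3 + 5×3 + 6×2 = 69
C: 9×1 + 8×4 + 5×1 + 6×4 = 70
D: 9×3 + 8×2 + 5×4 + 6×3 = 81

D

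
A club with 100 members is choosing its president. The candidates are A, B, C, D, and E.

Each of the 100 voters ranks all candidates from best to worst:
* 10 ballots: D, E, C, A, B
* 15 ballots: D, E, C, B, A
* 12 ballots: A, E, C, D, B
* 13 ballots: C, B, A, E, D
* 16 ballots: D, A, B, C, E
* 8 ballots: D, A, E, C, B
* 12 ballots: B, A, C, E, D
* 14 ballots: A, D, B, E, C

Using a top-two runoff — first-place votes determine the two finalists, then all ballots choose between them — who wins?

A

Round 1 first-place votes: A 26, B 12, C 13, D 49, E 0. D and A advance.
Runoff: D is ranked above A on 49 ballots, A above D on 51.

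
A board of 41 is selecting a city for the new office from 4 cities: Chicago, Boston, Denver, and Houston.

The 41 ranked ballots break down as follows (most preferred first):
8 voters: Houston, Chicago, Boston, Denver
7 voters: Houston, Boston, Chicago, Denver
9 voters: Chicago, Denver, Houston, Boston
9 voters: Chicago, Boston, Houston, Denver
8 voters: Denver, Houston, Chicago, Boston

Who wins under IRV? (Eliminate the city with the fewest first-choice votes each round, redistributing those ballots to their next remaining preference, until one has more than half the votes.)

Round 1: Chicago 18, Boston 0, Denver 8, Houston 15. Boston eliminated.
Round 2: Chicago 18, Denver 8, Houston 15. Denver eliminated.
Round 3: Chicago 18, Houston 23. Houston has a majority (≥21).

Houston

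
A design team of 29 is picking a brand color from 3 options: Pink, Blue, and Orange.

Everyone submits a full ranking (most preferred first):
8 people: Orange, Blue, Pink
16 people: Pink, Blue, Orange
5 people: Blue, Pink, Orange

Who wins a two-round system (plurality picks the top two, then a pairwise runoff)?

Pink

Round 1 first-place votes: Pink 16, Blue 5, Orange 8. Pink and Orange advance.
Runoff: Pink is ranked above Orange on 21 ballots, Orange above Pink on 8.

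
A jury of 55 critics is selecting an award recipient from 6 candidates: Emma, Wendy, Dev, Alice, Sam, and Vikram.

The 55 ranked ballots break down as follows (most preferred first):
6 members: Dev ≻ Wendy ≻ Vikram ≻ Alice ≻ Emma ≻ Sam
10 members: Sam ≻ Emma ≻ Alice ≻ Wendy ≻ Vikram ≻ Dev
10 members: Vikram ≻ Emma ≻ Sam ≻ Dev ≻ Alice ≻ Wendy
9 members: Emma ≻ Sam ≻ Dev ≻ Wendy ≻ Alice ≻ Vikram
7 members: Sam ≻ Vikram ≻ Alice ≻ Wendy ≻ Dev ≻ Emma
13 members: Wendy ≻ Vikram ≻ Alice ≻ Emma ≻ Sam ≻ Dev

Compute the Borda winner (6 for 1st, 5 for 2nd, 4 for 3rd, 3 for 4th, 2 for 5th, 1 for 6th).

Emma: 6×2 + 10×5 + 10×5 + 9×6 + 7×1 + 13×3 = 212
Wendy: 6×5 + 10×3 + 10×1 + 9×3 + 7×3 + 13×6 = 196
Dev: 6×6 + 10×1 + 10×3 + 9×4 + 7×2 + 13×1 = 139
Alice: 6×3 + 10×4 + 10×2 + 9×2 + 7×4 + 13×4 = 176
Sam: 6×1 + 10×6 + 10×4 + 9×5 + 7×6 + 13×2 = 219
Vikram: 6×4 + 10×2 + 10×6 + 9×1 + 7×5 + 13×5 = 213

Sam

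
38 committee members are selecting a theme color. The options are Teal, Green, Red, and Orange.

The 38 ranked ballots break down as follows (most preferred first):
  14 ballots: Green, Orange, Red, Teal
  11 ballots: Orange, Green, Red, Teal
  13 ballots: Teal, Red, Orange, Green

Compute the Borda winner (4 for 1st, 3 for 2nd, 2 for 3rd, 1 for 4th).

Orange

Teal: 14×1 + 11×1 + 13×4 = 77
Green: 14×4 + 11×3 + 13×1 = 102
Red: 14×2 + 11×2 + 13×3 = 89
Orange: 14×3 + 11×4 + 13×2 = 112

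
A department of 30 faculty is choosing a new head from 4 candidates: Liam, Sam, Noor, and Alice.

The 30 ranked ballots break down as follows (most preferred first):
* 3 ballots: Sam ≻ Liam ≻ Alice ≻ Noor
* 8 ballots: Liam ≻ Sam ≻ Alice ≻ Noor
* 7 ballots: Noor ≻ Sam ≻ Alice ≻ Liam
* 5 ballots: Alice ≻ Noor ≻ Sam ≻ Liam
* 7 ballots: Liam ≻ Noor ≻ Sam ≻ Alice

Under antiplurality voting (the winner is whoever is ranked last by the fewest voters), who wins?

Last-place votes: Liam 12, Sam 0, Noor 11, Alice 7.

Sam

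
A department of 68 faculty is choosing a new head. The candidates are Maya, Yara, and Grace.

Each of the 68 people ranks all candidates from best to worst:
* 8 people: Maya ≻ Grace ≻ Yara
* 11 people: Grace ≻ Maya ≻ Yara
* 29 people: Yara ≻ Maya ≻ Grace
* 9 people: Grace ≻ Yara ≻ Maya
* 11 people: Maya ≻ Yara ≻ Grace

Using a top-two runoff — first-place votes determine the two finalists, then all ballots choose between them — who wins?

Round 1 first-place votes: Maya 19, Yara 29, Grace 20. Yara and Grace advance.
Runoff: Yara is ranked above Grace on 40 ballots, Grace above Yara on 28.

Yara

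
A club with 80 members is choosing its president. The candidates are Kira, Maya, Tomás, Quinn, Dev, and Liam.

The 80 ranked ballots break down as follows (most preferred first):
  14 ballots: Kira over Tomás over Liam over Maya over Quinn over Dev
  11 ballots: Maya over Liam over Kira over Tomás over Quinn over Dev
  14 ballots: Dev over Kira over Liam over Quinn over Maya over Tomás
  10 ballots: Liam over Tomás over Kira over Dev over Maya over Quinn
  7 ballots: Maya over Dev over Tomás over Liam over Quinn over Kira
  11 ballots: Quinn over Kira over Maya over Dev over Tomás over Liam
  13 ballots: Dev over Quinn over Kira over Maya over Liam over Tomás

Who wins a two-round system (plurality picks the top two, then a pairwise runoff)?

Round 1 first-place votes: Kira 14, Maya 18, Tomás 0, Quinn 11, Dev 27, Liam 10. Dev and Maya advance.
Runoff: Dev is ranked above Maya on 37 ballots, Maya above Dev on 43.

Maya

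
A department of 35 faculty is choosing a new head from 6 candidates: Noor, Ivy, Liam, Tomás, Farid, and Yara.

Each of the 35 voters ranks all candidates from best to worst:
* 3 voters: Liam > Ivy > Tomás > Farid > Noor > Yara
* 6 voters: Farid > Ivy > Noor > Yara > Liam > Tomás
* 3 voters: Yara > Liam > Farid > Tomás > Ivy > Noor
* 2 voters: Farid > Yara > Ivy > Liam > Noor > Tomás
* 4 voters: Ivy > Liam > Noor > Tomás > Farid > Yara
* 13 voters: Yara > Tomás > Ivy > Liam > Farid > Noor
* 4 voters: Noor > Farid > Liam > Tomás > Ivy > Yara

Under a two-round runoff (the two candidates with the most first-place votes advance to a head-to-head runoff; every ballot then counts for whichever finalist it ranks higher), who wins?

Farid

Round 1 first-place votes: Noor 4, Ivy 4, Liam 3, Tomás 0, Farid 8, Yara 16. Yara and Farid advance.
Runoff: Yara is ranked above Farid on 16 ballots, Farid above Yara on 19.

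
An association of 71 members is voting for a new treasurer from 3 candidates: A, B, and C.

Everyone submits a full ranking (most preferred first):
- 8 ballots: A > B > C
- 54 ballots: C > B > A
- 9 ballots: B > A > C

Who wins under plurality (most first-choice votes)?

C

First-place votes: A 8, B 9, C 54.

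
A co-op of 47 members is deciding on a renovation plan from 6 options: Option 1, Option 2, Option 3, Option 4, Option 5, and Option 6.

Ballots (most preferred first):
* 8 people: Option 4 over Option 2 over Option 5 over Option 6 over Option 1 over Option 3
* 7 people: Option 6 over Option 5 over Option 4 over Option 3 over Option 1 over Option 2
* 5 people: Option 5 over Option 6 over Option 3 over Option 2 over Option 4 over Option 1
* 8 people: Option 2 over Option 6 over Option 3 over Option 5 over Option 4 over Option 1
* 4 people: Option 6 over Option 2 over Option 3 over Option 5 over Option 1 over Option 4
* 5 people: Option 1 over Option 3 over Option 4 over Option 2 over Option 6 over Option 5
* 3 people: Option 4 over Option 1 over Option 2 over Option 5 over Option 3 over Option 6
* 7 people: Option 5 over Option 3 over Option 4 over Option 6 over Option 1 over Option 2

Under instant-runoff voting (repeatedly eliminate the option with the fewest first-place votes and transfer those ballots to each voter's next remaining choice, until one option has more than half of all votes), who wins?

Round 1: Option 1 5, Option 2 8, Option 3 0, Option 4 11, Option 5 12, Option 6 11. Option 3 eliminated.
Round 2: Option 1 5, Option 2 8, Option 4 11, Option 5 12, Option 6 11. Option 1 eliminated.
Round 3: Option 2 8, Option 4 16, Option 5 12, Option 6 11. Option 2 eliminated.
Round 4: Option 4 16, Option 5 12, Option 6 19. Option 5 eliminated.
Round 5: Option 4 23, Option 6 24. Option 6 has a majority (≥24).

Option 6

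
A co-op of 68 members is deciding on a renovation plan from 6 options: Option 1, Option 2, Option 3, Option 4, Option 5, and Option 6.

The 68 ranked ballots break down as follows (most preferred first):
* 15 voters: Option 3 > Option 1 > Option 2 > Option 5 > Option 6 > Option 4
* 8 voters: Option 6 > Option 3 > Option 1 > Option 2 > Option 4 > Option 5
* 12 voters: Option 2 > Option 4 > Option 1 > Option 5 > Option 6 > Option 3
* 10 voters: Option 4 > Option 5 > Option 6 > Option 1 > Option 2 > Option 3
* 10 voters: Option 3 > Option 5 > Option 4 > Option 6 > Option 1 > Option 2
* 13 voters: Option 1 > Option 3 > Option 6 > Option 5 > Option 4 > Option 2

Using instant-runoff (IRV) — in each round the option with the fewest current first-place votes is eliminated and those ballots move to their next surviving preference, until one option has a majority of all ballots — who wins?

Round 1: Option 1 13, Option 2 12, Option 3 25, Option 4 10, Option 5 0, Option 6 8. Option 5 eliminated.
Round 2: Option 1 13, Option 2 12, Option 3 25, Option 4 10, Option 6 8. Option 6 eliminated.
Round 3: Option 1 13, Option 2 12, Option 3 33, Option 4 10. Option 4 eliminated.
Round 4: Option 1 23, Option 2 12, Option 3 33. Option 2 eliminated.
Round 5: Option 1 35, Option 3 33. Option 1 has a majority (≥35).

Option 1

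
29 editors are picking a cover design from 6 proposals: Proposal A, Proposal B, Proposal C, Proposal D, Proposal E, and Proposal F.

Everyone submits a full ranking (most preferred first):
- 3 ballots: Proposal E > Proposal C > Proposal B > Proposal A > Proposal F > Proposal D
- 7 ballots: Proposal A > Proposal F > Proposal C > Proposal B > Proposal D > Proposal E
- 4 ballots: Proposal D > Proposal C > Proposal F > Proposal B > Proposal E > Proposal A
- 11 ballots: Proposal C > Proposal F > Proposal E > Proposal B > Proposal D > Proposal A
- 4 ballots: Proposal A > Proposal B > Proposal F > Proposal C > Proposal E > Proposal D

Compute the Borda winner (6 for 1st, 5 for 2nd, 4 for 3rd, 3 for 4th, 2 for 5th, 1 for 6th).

Proposal A: 3×3 + 7×6 + 4×1 + 11×1 + 4×6 = 90
Proposal B: 3×4 + 7×3 + 4×3 + 11×3 + 4×5 = 98
Proposal C: 3×5 + 7×4 + 4×5 + 11×6 + 4×3 = 141
Proposal D: 3×1 + 7×2 + 4×6 + 11×2 + 4×1 = 67
Proposal E: 3×6 + 7×1 + 4×2 + 11×4 + 4×2 = 85
Proposal F: 3×2 + 7×5 + 4×4 + 11×5 + 4×4 = 128

Proposal C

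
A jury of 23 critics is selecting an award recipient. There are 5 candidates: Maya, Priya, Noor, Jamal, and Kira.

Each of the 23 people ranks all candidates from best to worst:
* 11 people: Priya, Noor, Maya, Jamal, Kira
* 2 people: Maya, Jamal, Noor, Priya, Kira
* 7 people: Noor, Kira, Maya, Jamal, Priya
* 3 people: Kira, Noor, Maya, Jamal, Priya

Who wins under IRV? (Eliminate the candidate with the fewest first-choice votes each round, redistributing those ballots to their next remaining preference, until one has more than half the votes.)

Round 1: Maya 2, Priya 11, Noor 7, Jamal 0, Kira 3. Jamal eliminated.
Round 2: Maya 2, Priya 11, Noor 7, Kira 3. Maya eliminated.
Round 3: Priya 11, Noor 9, Kira 3. Kira eliminated.
Round 4: Priya 11, Noor 12. Noor has a majority (≥12).

Noor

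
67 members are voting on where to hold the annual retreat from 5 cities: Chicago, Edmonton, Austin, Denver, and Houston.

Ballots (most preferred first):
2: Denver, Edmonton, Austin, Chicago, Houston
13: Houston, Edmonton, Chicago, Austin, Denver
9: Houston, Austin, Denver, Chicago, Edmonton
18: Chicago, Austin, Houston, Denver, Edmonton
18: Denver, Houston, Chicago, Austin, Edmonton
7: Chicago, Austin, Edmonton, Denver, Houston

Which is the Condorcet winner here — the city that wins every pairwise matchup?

Houston vs Chicago: 40–27
Houston vs Edmonton: 58–9
Houston vs Austin: 40–27
Houston vs Denver: 40–27
Houston beats every other city.

Houston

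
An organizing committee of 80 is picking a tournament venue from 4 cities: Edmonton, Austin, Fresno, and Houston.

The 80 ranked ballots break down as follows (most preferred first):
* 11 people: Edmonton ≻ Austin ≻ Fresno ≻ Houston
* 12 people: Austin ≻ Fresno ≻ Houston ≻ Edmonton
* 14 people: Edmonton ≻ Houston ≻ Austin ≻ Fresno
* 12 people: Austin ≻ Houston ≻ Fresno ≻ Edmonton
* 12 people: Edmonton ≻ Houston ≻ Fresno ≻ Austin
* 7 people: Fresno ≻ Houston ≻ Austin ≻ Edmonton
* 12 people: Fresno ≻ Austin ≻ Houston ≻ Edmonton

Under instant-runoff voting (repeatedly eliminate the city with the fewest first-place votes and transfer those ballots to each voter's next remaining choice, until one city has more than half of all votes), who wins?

Austin

Round 1: Edmonton 37, Austin 24, Fresno 19, Houston 0. Houston eliminated.
Round 2: Edmonton 37, Austin 24, Fresno 19. Fresno eliminated.
Round 3: Edmonton 37, Austin 43. Austin has a majority (≥41).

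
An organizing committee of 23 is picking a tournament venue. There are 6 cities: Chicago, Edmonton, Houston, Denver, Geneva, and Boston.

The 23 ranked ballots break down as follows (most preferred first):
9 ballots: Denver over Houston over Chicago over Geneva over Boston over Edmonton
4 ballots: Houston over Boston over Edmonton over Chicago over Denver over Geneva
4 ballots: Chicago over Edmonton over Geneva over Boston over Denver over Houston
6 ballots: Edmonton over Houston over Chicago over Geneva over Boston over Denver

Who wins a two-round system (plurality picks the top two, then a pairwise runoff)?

Round 1 first-place votes: Chicago 4, Edmonton 6, Houston 4, Denver 9, Geneva 0, Boston 0. Denver and Edmonton advance.
Runoff: Denver is ranked above Edmonton on 9 ballots, Edmonton above Denver on 14.

Edmonton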